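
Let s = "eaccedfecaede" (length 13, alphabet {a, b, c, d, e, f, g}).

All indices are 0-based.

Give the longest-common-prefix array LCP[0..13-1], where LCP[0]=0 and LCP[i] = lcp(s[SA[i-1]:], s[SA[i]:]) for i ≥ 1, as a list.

[0, 1, 0, 1, 1, 0, 1, 0, 1, 1, 1, 2, 0]

sorted suffixes:
  #0 SA[0]=1  'accedfecaede'
  #1 SA[1]=9  'aede'
  #2 SA[2]=8  'caede'
  #3 SA[3]=2  'ccedfecaede'
  #4 SA[4]=3  'cedfecaede'
  #5 SA[5]=11  'de'
  #6 SA[6]=5  'dfecaede'
  #7 SA[7]=12  'e'
  #8 SA[8]=0  'eaccedfecaede'
  #9 SA[9]=7  'ecaede'
  #10 SA[10]=10  'ede'
  #11 SA[11]=4  'edfecaede'
  #12 SA[12]=6  'fecaede'

SA = [1, 9, 8, 2, 3, 11, 5, 12, 0, 7, 10, 4, 6]
rank  pair      lcp
   1  s[1:],s[9:]  1  'a'
   2  s[9:],s[8:]  0  ''
   3  s[8:],s[2:]  1  'c'
   4  s[2:],s[3:]  1  'c'
   5  s[3:],s[11:]  0  ''
   6  s[11:],s[5:]  1  'd'
   7  s[5:],s[12:]  0  ''
   8  s[12:],s[0:]  1  'e'
   9  s[0:],s[7:]  1  'e'
  10  s[7:],s[10:]  1  'e'
  11  s[10:],s[4:]  2  'ed'
  12  s[4:],s[6:]  0  ''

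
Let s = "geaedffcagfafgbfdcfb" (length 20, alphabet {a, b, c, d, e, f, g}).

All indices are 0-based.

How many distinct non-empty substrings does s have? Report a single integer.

197

sorted suffixes:
  #0 SA[0]=2  'aedffcagfafgbfdcfb'
  #1 SA[1]=11  'afgbfdcfb'
  #2 SA[2]=8  'agfafgbfdcfb'
  #3 SA[3]=19  'b'
  #4 SA[4]=14  'bfdcfb'
  #5 SA[5]=7  'cagfafgbfdcfb'
  #6 SA[6]=17  'cfb'
  #7 SA[7]=16  'dcfb'
  #8 SA[8]=4  'dffcagfafgbfdcfb'
  #9 SA[9]=1  'eaedffcagfafgbfdcfb'
  #10 SA[10]=3  'edffcagfafgbfdcfb'
  #11 SA[11]=10  'fafgbfdcfb'
  #12 SA[12]=18  'fb'
  #13 SA[13]=6  'fcagfafgbfdcfb'
  #14 SA[14]=15  'fdcfb'
  #15 SA[15]=5  'ffcagfafgbfdcfb'
  #16 SA[16]=12  'fgbfdcfb'
  #17 SA[17]=13  'gbfdcfb'
  #18 SA[18]=0  'geaedffcagfafgbfdcfb'
  #19 SA[19]=9  'gfafgbfdcfb'

SA = [2, 11, 8, 19, 14, 7, 17, 16, 4, 1, 3, 10, 18, 6, 15, 5, 12, 13, 0, 9]
[i] adj suffixes → lcp
  [1] 2/11 → 1 ('a')
  [2] 11/8 → 1 ('a')
  [3] 8/19 → 0 ('')
  [4] 19/14 → 1 ('b')
  [5] 14/7 → 0 ('')
  [6] 7/17 → 1 ('c')
  [7] 17/16 → 0 ('')
  [8] 16/4 → 1 ('d')
  [9] 4/1 → 0 ('')
  [10] 1/3 → 1 ('e')
  [11] 3/10 → 0 ('')
  [12] 10/18 → 1 ('f')
  [13] 18/6 → 1 ('f')
  [14] 6/15 → 1 ('f')
  [15] 15/5 → 1 ('f')
  [16] 5/12 → 1 ('f')
  [17] 12/13 → 0 ('')
  [18] 13/0 → 1 ('g')
  [19] 0/9 → 1 ('g')

n(n+1)/2 = 20·21/2 = 210
Σ LCP = 0 + 1 + 1 + 0 + 1 + 0 + 1 + 0 + 1 + 0 + 1 + 0 + 1 + 1 + 1 + 1 + 1 + 0 + 1 + 1 = 13
distinct = 210 − 13 = 197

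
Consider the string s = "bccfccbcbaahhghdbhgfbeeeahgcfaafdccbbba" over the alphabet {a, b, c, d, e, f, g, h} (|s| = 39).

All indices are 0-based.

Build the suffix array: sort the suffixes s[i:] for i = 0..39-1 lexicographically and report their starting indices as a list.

rank | idx | suffix
   0 |  38 | a
   1 |  29 | aafdccbbba
   2 |   9 | aahhghdbhgfbeeeahgcfaafdccbbba
   3 |  30 | afdccbbba
   4 |  24 | ahgcfaafdccbbba
   5 |  10 | ahhghdbhgfbeeeahgcfaafdccbbba
   6 |  37 | ba
   7 |   8 | baahhghdbhgfbeeeahgcfaafdccbbba
   8 |  36 | bba
   9 |  35 | bbba
  10 |   6 | bcbaahhghdbhgfbeeeahgcfaafdccbbba
  11 |   0 | bccfccbcbaahhghdbhgfbeeeahgcfaafdccbbba
  12 |  20 | beeeahgcfaafdccbbba
  13 |  16 | bhgfbeeeahgcfaafdccbbba
  14 |   7 | cbaahhghdbhgfbeeeahgcfaafdccbbba
  15 |  34 | cbbba
  16 |   5 | cbcbaahhghdbhgfbeeeahgcfaafdccbbba
  17 |  33 | ccbbba
  18 |   4 | ccbcbaahhghdbhgfbeeeahgcfaafdccbbba
  19 |   1 | ccfccbcbaahhghdbhgfbeeeahgcfaafdccbbba
  20 |  27 | cfaafdccbbba
  21 |   2 | cfccbcbaahhghdbhgfbeeeahgcfaafdccbbba
  22 |  15 | dbhgfbeeeahgcfaafdccbbba
  23 |  32 | dccbbba
  24 |  23 | eahgcfaafdccbbba
  25 |  22 | eeahgcfaafdccbbba
  26 |  21 | eeeahgcfaafdccbbba
  27 |  28 | faafdccbbba
  28 |  19 | fbeeeahgcfaafdccbbba
  29 |   3 | fccbcbaahhghdbhgfbeeeahgcfaafdccbbba
  30 |  31 | fdccbbba
  31 |  26 | gcfaafdccbbba
  32 |  18 | gfbeeeahgcfaafdccbbba
  33 |  13 | ghdbhgfbeeeahgcfaafdccbbba
  34 |  14 | hdbhgfbeeeahgcfaafdccbbba
  35 |  25 | hgcfaafdccbbba
  36 |  17 | hgfbeeeahgcfaafdccbbba
  37 |  12 | hghdbhgfbeeeahgcfaafdccbbba
  38 |  11 | hhghdbhgfbeeeahgcfaafdccbbba

[38, 29, 9, 30, 24, 10, 37, 8, 36, 35, 6, 0, 20, 16, 7, 34, 5, 33, 4, 1, 27, 2, 15, 32, 23, 22, 21, 28, 19, 3, 31, 26, 18, 13, 14, 25, 17, 12, 11]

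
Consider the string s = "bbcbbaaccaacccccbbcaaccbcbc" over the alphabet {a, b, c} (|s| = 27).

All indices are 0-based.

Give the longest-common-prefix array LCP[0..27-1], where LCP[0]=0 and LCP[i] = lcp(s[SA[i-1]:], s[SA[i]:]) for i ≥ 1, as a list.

[0, 4, 4, 1, 3, 3, 0, 1, 2, 3, 1, 2, 2, 3, 0, 1, 5, 1, 3, 2, 3, 1, 2, 3, 2, 3, 4]

sorted suffixes:
  #0 SA[0]=5  'aaccaacccccbbcaaccbcbc'
  #1 SA[1]=19  'aaccbcbc'
  #2 SA[2]=9  'aacccccbbcaaccbcbc'
  #3 SA[3]=6  'accaacccccbbcaaccbcbc'
  #4 SA[4]=20  'accbcbc'
  #5 SA[5]=10  'acccccbbcaaccbcbc'
  #6 SA[6]=4  'baaccaacccccbbcaaccbcbc'
  #7 SA[7]=3  'bbaaccaacccccbbcaaccbcbc'
  #8 SA[8]=16  'bbcaaccbcbc'
  #9 SA[9]=0  'bbcbbaaccaacccccbbcaaccbcbc'
  #10 SA[10]=25  'bc'
  #11 SA[11]=17  'bcaaccbcbc'
  #12 SA[12]=1  'bcbbaaccaacccccbbcaaccbcbc'
  #13 SA[13]=23  'bcbc'
  #14 SA[14]=26  'c'
  #15 SA[15]=18  'caaccbcbc'
  #16 SA[16]=8  'caacccccbbcaaccbcbc'
  #17 SA[17]=2  'cbbaaccaacccccbbcaaccbcbc'
  #18 SA[18]=15  'cbbcaaccbcbc'
  #19 SA[19]=24  'cbc'
  #20 SA[20]=22  'cbcbc'
  #21 SA[21]=7  'ccaacccccbbcaaccbcbc'
  #22 SA[22]=14  'ccbbcaaccbcbc'
  #23 SA[23]=21  'ccbcbc'
  #24 SA[24]=13  'cccbbcaaccbcbc'
  #25 SA[25]=12  'ccccbbcaaccbcbc'
  #26 SA[26]=11  'cccccbbcaaccbcbc'

SA = [5, 19, 9, 6, 20, 10, 4, 3, 16, 0, 25, 17, 1, 23, 26, 18, 8, 2, 15, 24, 22, 7, 14, 21, 13, 12, 11]
rank  pair      lcp
   1  s[5:],s[19:]  4  'aacc'
   2  s[19:],s[9:]  4  'aacc'
   3  s[9:],s[6:]  1  'a'
   4  s[6:],s[20:]  3  'acc'
   5  s[20:],s[10:]  3  'acc'
   6  s[10:],s[4:]  0  ''
   7  s[4:],s[3:]  1  'b'
   8  s[3:],s[16:]  2  'bb'
   9  s[16:],s[0:]  3  'bbc'
  10  s[0:],s[25:]  1  'b'
  11  s[25:],s[17:]  2  'bc'
  12  s[17:],s[1:]  2  'bc'
  13  s[1:],s[23:]  3  'bcb'
  14  s[23:],s[26:]  0  ''
  15  s[26:],s[18:]  1  'c'
  16  s[18:],s[8:]  5  'caacc'
  17  s[8:],s[2:]  1  'c'
  18  s[2:],s[15:]  3  'cbb'
  19  s[15:],s[24:]  2  'cb'
  20  s[24:],s[22:]  3  'cbc'
  21  s[22:],s[7:]  1  'c'
  22  s[7:],s[14:]  2  'cc'
  23  s[14:],s[21:]  3  'ccb'
  24  s[21:],s[13:]  2  'cc'
  25  s[13:],s[12:]  3  'ccc'
  26  s[12:],s[11:]  4  'cccc'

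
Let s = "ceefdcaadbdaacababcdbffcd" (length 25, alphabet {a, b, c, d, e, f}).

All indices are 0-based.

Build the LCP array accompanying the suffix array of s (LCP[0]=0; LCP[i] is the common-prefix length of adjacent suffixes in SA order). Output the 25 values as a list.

sorted suffixes:
  #0 SA[0]=11  'aacababcdbffcd'
  #1 SA[1]=6  'aadbdaacababcdbffcd'
  #2 SA[2]=14  'ababcdbffcd'
  #3 SA[3]=16  'abcdbffcd'
  #4 SA[4]=12  'acababcdbffcd'
  #5 SA[5]=7  'adbdaacababcdbffcd'
  #6 SA[6]=15  'babcdbffcd'
  #7 SA[7]=17  'bcdbffcd'
  #8 SA[8]=9  'bdaacababcdbffcd'
  #9 SA[9]=20  'bffcd'
  #10 SA[10]=5  'caadbdaacababcdbffcd'
  #11 SA[11]=13  'cababcdbffcd'
  #12 SA[12]=23  'cd'
  #13 SA[13]=18  'cdbffcd'
  #14 SA[14]=0  'ceefdcaadbdaacababcdbffcd'
  #15 SA[15]=24  'd'
  #16 SA[16]=10  'daacababcdbffcd'
  #17 SA[17]=8  'dbdaacababcdbffcd'
  #18 SA[18]=19  'dbffcd'
  #19 SA[19]=4  'dcaadbdaacababcdbffcd'
  #20 SA[20]=1  'eefdcaadbdaacababcdbffcd'
  #21 SA[21]=2  'efdcaadbdaacababcdbffcd'
  #22 SA[22]=22  'fcd'
  #23 SA[23]=3  'fdcaadbdaacababcdbffcd'
  #24 SA[24]=21  'ffcd'

SA = [11, 6, 14, 16, 12, 7, 15, 17, 9, 20, 5, 13, 23, 18, 0, 24, 10, 8, 19, 4, 1, 2, 22, 3, 21]
rank  pair      lcp
   1  s[11:],s[6:]  2  'aa'
   2  s[6:],s[14:]  1  'a'
   3  s[14:],s[16:]  2  'ab'
   4  s[16:],s[12:]  1  'a'
   5  s[12:],s[7:]  1  'a'
   6  s[7:],s[15:]  0  ''
   7  s[15:],s[17:]  1  'b'
   8  s[17:],s[9:]  1  'b'
   9  s[9:],s[20:]  1  'b'
  10  s[20:],s[5:]  0  ''
  11  s[5:],s[13:]  2  'ca'
  12  s[13:],s[23:]  1  'c'
  13  s[23:],s[18:]  2  'cd'
  14  s[18:],s[0:]  1  'c'
  15  s[0:],s[24:]  0  ''
  16  s[24:],s[10:]  1  'd'
  17  s[10:],s[8:]  1  'd'
  18  s[8:],s[19:]  2  'db'
  19  s[19:],s[4:]  1  'd'
  20  s[4:],s[1:]  0  ''
  21  s[1:],s[2:]  1  'e'
  22  s[2:],s[22:]  0  ''
  23  s[22:],s[3:]  1  'f'
  24  s[3:],s[21:]  1  'f'

[0, 2, 1, 2, 1, 1, 0, 1, 1, 1, 0, 2, 1, 2, 1, 0, 1, 1, 2, 1, 0, 1, 0, 1, 1]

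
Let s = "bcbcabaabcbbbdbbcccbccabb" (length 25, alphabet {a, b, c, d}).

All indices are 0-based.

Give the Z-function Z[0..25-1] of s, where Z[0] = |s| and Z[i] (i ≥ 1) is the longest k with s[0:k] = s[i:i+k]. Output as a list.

Z[0]=25
i=1: i≥r, start 0; Z[1]=0
i=2: i≥r, start 0; Z[2]=2 scan→box=[2,4)
i=3: min(r-i=1, Z[1]=0)=0; Z[3]=0
i=4: i≥r, start 0; Z[4]=0
i=5: i≥r, start 0; Z[5]=1 scan→box=[5,6)
i=6: i≥r, start 0; Z[6]=0
i=7: i≥r, start 0; Z[7]=0
i=8: i≥r, start 0; Z[8]=3 scan→box=[8,11)
i=9: min(r-i=2, Z[1]=0)=0; Z[9]=0
i=10: min(r-i=1, Z[2]=2)=1; Z[10]=1
i=11: i≥r, start 0; Z[11]=1 scan→box=[11,12)
i=12: i≥r, start 0; Z[12]=1 scan→box=[12,13)
i=13: i≥r, start 0; Z[13]=0
i=14: i≥r, start 0; Z[14]=1 scan→box=[14,15)
i=15: i≥r, start 0; Z[15]=2 scan→box=[15,17)
i=16: min(r-i=1, Z[1]=0)=0; Z[16]=0
i=17: i≥r, start 0; Z[17]=0
i=18: i≥r, start 0; Z[18]=0
i=19: i≥r, start 0; Z[19]=2 scan→box=[19,21)
i=20: min(r-i=1, Z[1]=0)=0; Z[20]=0
i=21: i≥r, start 0; Z[21]=0
i=22: i≥r, start 0; Z[22]=0
i=23: i≥r, start 0; Z[23]=1 scan→box=[23,24)
i=24: i≥r, start 0; Z[24]=1 scan→box=[24,25)

[25, 0, 2, 0, 0, 1, 0, 0, 3, 0, 1, 1, 1, 0, 1, 2, 0, 0, 0, 2, 0, 0, 0, 1, 1]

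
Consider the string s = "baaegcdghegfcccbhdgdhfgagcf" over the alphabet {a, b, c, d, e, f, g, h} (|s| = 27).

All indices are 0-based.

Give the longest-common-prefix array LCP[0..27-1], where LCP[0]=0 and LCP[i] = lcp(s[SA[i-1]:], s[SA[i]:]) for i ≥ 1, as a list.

rank | idx | suffix
   0 |   1 | aaegcdghegfcccbhdgdhfgagcf
   1 |   2 | aegcdghegfcccbhdgdhfgagcf
   2 |  23 | agcf
   3 |   0 | baaegcdghegfcccbhdgdhfgagcf
   4 |  15 | bhdgdhfgagcf
   5 |  14 | cbhdgdhfgagcf
   6 |  13 | ccbhdgdhfgagcf
   7 |  12 | cccbhdgdhfgagcf
   8 |   5 | cdghegfcccbhdgdhfgagcf
   9 |  25 | cf
  10 |  17 | dgdhfgagcf
  11 |   6 | dghegfcccbhdgdhfgagcf
  12 |  19 | dhfgagcf
  13 |   3 | egcdghegfcccbhdgdhfgagcf
  14 |   9 | egfcccbhdgdhfgagcf
  15 |  26 | f
  16 |  11 | fcccbhdgdhfgagcf
  17 |  21 | fgagcf
  18 |  22 | gagcf
  19 |   4 | gcdghegfcccbhdgdhfgagcf
  20 |  24 | gcf
  21 |  18 | gdhfgagcf
  22 |  10 | gfcccbhdgdhfgagcf
  23 |   7 | ghegfcccbhdgdhfgagcf
  24 |  16 | hdgdhfgagcf
  25 |   8 | hegfcccbhdgdhfgagcf
  26 |  20 | hfgagcf

SA = [1, 2, 23, 0, 15, 14, 13, 12, 5, 25, 17, 6, 19, 3, 9, 26, 11, 21, 22, 4, 24, 18, 10, 7, 16, 8, 20]
rank  pair      lcp
   1  s[1:],s[2:]  1  'a'
   2  s[2:],s[23:]  1  'a'
   3  s[23:],s[0:]  0  ''
   4  s[0:],s[15:]  1  'b'
   5  s[15:],s[14:]  0  ''
   6  s[14:],s[13:]  1  'c'
   7  s[13:],s[12:]  2  'cc'
   8  s[12:],s[5:]  1  'c'
   9  s[5:],s[25:]  1  'c'
  10  s[25:],s[17:]  0  ''
  11  s[17:],s[6:]  2  'dg'
  12  s[6:],s[19:]  1  'd'
  13  s[19:],s[3:]  0  ''
  14  s[3:],s[9:]  2  'eg'
  15  s[9:],s[26:]  0  ''
  16  s[26:],s[11:]  1  'f'
  17  s[11:],s[21:]  1  'f'
  18  s[21:],s[22:]  0  ''
  19  s[22:],s[4:]  1  'g'
  20  s[4:],s[24:]  2  'gc'
  21  s[24:],s[18:]  1  'g'
  22  s[18:],s[10:]  1  'g'
  23  s[10:],s[7:]  1  'g'
  24  s[7:],s[16:]  0  ''
  25  s[16:],s[8:]  1  'h'
  26  s[8:],s[20:]  1  'h'

[0, 1, 1, 0, 1, 0, 1, 2, 1, 1, 0, 2, 1, 0, 2, 0, 1, 1, 0, 1, 2, 1, 1, 1, 0, 1, 1]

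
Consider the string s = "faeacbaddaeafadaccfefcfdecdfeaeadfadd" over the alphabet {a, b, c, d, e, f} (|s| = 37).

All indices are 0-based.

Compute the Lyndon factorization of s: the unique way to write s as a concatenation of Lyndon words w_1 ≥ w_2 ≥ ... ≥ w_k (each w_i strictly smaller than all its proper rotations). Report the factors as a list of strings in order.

["f", "ae", "acbaddaeafadaccfefcfdecdfeaeadfadd"]

emit factor 1: 'f' (i=0, period=1)
emit factor 2: 'ae' (i=1, period=2)
emit factor 3: 'acbaddaeafadaccfefcfdecdfeaeadfadd' (i=3, period=34)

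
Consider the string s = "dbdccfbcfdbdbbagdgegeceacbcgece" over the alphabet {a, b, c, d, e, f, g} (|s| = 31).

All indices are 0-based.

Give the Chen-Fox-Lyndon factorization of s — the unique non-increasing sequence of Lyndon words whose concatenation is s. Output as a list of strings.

emit factor 1: 'd' (i=0, period=1)
emit factor 2: 'bdccf' (i=1, period=5)
emit factor 3: 'bcfdbd' (i=6, period=6)
emit factor 4: 'b' (i=12, period=1)
emit factor 5: 'b' (i=13, period=1)
emit factor 6: 'agdgegece' (i=14, period=9)
emit factor 7: 'acbcgece' (i=23, period=8)

["d", "bdccf", "bcfdbd", "b", "b", "agdgegece", "acbcgece"]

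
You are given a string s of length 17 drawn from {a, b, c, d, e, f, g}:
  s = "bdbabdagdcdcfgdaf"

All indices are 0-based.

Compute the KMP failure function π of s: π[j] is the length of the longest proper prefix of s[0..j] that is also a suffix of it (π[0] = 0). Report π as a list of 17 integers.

π[0] = 0
j=1 s[j]='d': π[1]=0 (border '')
j=2 s[j]='b': π[2]=1 (border 'b')
j=3 s[j]='a': k: 1→0; π[3]=0 (border '')
j=4 s[j]='b': π[4]=1 (border 'b')
j=5 s[j]='d': π[5]=2 (border 'bd')
j=6 s[j]='a': k: 2→0; π[6]=0 (border '')
j=7 s[j]='g': π[7]=0 (border '')
j=8 s[j]='d': π[8]=0 (border '')
j=9 s[j]='c': π[9]=0 (border '')
j=10 s[j]='d': π[10]=0 (border '')
j=11 s[j]='c': π[11]=0 (border '')
j=12 s[j]='f': π[12]=0 (border '')
j=13 s[j]='g': π[13]=0 (border '')
j=14 s[j]='d': π[14]=0 (border '')
j=15 s[j]='a': π[15]=0 (border '')
j=16 s[j]='f': π[16]=0 (border '')

[0, 0, 1, 0, 1, 2, 0, 0, 0, 0, 0, 0, 0, 0, 0, 0, 0]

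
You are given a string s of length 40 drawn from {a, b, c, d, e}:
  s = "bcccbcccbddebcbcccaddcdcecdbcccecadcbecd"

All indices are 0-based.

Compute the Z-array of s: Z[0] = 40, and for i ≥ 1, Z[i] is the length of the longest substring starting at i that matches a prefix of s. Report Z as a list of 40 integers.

[40, 0, 0, 0, 5, 0, 0, 0, 1, 0, 0, 0, 2, 0, 4, 0, 0, 0, 0, 0, 0, 0, 0, 0, 0, 0, 0, 4, 0, 0, 0, 0, 0, 0, 0, 0, 1, 0, 0, 0]

Z[0]=40
i=1: fresh scan; Z[1]=0
i=2: fresh scan; Z[2]=0
i=3: fresh scan; Z[3]=0
i=4: fresh scan; Z[4]=5 grow→box=[4,9)
i=5: min(r-i=4, Z[1]=0)=0; Z[5]=0
i=6: min(r-i=3, Z[2]=0)=0; Z[6]=0
i=7: min(r-i=2, Z[3]=0)=0; Z[7]=0
i=8: min(r-i=1, Z[4]=5)=1; Z[8]=1
i=9: fresh scan; Z[9]=0
i=10: fresh scan; Z[10]=0
i=11: fresh scan; Z[11]=0
i=12: fresh scan; Z[12]=2 grow→box=[12,14)
i=13: min(r-i=1, Z[1]=0)=0; Z[13]=0
i=14: fresh scan; Z[14]=4 grow→box=[14,18)
i=15: min(r-i=3, Z[1]=0)=0; Z[15]=0
i=16: min(r-i=2, Z[2]=0)=0; Z[16]=0
i=17: min(r-i=1, Z[3]=0)=0; Z[17]=0
i=18: fresh scan; Z[18]=0
i=19: fresh scan; Z[19]=0
i=20: fresh scan; Z[20]=0
i=21: fresh scan; Z[21]=0
i=22: fresh scan; Z[22]=0
i=23: fresh scan; Z[23]=0
i=24: fresh scan; Z[24]=0
i=25: fresh scan; Z[25]=0
i=26: fresh scan; Z[26]=0
i=27: fresh scan; Z[27]=4 grow→box=[27,31)
i=28: min(r-i=3, Z[1]=0)=0; Z[28]=0
i=29: min(r-i=2, Z[2]=0)=0; Z[29]=0
i=30: min(r-i=1, Z[3]=0)=0; Z[30]=0
i=31: fresh scan; Z[31]=0
i=32: fresh scan; Z[32]=0
i=33: fresh scan; Z[33]=0
i=34: fresh scan; Z[34]=0
i=35: fresh scan; Z[35]=0
i=36: fresh scan; Z[36]=1 grow→box=[36,37)
i=37: fresh scan; Z[37]=0
i=38: fresh scan; Z[38]=0
i=39: fresh scan; Z[39]=0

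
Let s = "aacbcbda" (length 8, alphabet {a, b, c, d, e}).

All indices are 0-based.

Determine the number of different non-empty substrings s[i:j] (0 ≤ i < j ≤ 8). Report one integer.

31

sorted suffixes:
  #0 SA[0]=7  'a'
  #1 SA[1]=0  'aacbcbda'
  #2 SA[2]=1  'acbcbda'
  #3 SA[3]=3  'bcbda'
  #4 SA[4]=5  'bda'
  #5 SA[5]=2  'cbcbda'
  #6 SA[6]=4  'cbda'
  #7 SA[7]=6  'da'

SA = [7, 0, 1, 3, 5, 2, 4, 6]
[i] adj suffixes → lcp
  [1] 7/0 → 1 ('a')
  [2] 0/1 → 1 ('a')
  [3] 1/3 → 0 ('')
  [4] 3/5 → 1 ('b')
  [5] 5/2 → 0 ('')
  [6] 2/4 → 2 ('cb')
  [7] 4/6 → 0 ('')

n(n+1)/2 = 8·9/2 = 36
Σ LCP = 0 + 1 + 1 + 0 + 1 + 0 + 2 + 0 = 5
distinct = 36 − 5 = 31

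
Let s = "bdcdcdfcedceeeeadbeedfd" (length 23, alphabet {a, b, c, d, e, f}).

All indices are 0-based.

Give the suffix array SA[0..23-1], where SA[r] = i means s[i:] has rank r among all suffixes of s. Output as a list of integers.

rank | idx | suffix
   0 |  15 | adbeedfd
   1 |   0 | bdcdcdfcedceeeeadbeedfd
   2 |  17 | beedfd
   3 |   2 | cdcdfcedceeeeadbeedfd
   4 |   4 | cdfcedceeeeadbeedfd
   5 |   7 | cedceeeeadbeedfd
   6 |  10 | ceeeeadbeedfd
   7 |  22 | d
   8 |  16 | dbeedfd
   9 |   1 | dcdcdfcedceeeeadbeedfd
  10 |   3 | dcdfcedceeeeadbeedfd
  11 |   9 | dceeeeadbeedfd
  12 |   5 | dfcedceeeeadbeedfd
  13 |  20 | dfd
  14 |  14 | eadbeedfd
  15 |   8 | edceeeeadbeedfd
  16 |  19 | edfd
  17 |  13 | eeadbeedfd
  18 |  18 | eedfd
  19 |  12 | eeeadbeedfd
  20 |  11 | eeeeadbeedfd
  21 |   6 | fcedceeeeadbeedfd
  22 |  21 | fd

[15, 0, 17, 2, 4, 7, 10, 22, 16, 1, 3, 9, 5, 20, 14, 8, 19, 13, 18, 12, 11, 6, 21]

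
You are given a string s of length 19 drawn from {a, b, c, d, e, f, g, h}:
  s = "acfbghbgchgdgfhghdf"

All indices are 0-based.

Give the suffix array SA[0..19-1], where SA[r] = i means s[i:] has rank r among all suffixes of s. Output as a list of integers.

rank→(start, suffix):
  0 → (0, 'acfbghbgchgdgfhghdf')
  1 → (6, 'bgchgdgfhghdf')
  2 → (3, 'bghbgchgdgfhghdf')
  3 → (1, 'cfbghbgchgdgfhghdf')
  4 → (8, 'chgdgfhghdf')
  5 → (17, 'df')
  6 → (11, 'dgfhghdf')
  7 → (18, 'f')
  8 → (2, 'fbghbgchgdgfhghdf')
  9 → (13, 'fhghdf')
  10 → (7, 'gchgdgfhghdf')
  11 → (10, 'gdgfhghdf')
  12 → (12, 'gfhghdf')
  13 → (4, 'ghbgchgdgfhghdf')
  14 → (15, 'ghdf')
  15 → (5, 'hbgchgdgfhghdf')
  16 → (16, 'hdf')
  17 → (9, 'hgdgfhghdf')
  18 → (14, 'hghdf')

[0, 6, 3, 1, 8, 17, 11, 18, 2, 13, 7, 10, 12, 4, 15, 5, 16, 9, 14]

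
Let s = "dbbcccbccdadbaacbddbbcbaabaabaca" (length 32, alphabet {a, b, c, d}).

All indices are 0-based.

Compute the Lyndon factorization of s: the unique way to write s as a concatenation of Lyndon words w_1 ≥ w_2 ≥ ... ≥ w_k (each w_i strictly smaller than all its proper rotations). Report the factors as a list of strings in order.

emit factor 1: 'd' (i=0, period=1)
emit factor 2: 'bbcccbccd' (i=1, period=9)
emit factor 3: 'adb' (i=10, period=3)
emit factor 4: 'aacbddbbcb' (i=13, period=10)
emit factor 5: 'aabaabac' (i=23, period=8)
emit factor 6: 'a' (i=31, period=1)

["d", "bbcccbccd", "adb", "aacbddbbcb", "aabaabac", "a"]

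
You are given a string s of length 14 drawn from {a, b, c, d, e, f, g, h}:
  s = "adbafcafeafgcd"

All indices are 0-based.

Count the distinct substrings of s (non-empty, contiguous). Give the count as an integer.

rank | idx | suffix
   0 |   0 | adbafcafeafgcd
   1 |   3 | afcafeafgcd
   2 |   6 | afeafgcd
   3 |   9 | afgcd
   4 |   2 | bafcafeafgcd
   5 |   5 | cafeafgcd
   6 |  12 | cd
   7 |  13 | d
   8 |   1 | dbafcafeafgcd
   9 |   8 | eafgcd
  10 |   4 | fcafeafgcd
  11 |   7 | feafgcd
  12 |  10 | fgcd
  13 |  11 | gcd

SA = [0, 3, 6, 9, 2, 5, 12, 13, 1, 8, 4, 7, 10, 11]
rank  pair      lcp
   1  s[0:],s[3:]  1  'a'
   2  s[3:],s[6:]  2  'af'
   3  s[6:],s[9:]  2  'af'
   4  s[9:],s[2:]  0  ''
   5  s[2:],s[5:]  0  ''
   6  s[5:],s[12:]  1  'c'
   7  s[12:],s[13:]  0  ''
   8  s[13:],s[1:]  1  'd'
   9  s[1:],s[8:]  0  ''
  10  s[8:],s[4:]  0  ''
  11  s[4:],s[7:]  1  'f'
  12  s[7:],s[10:]  1  'f'
  13  s[10:],s[11:]  0  ''

n(n+1)/2 = 14·15/2 = 105
Σ LCP = 0 + 1 + 2 + 2 + 0 + 0 + 1 + 0 + 1 + 0 + 0 + 1 + 1 + 0 = 9
distinct = 105 − 9 = 96

96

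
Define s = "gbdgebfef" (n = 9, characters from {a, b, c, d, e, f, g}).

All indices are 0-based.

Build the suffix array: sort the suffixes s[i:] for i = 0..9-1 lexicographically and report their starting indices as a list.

sorted suffixes:
  #0 SA[0]=1  'bdgebfef'
  #1 SA[1]=5  'bfef'
  #2 SA[2]=2  'dgebfef'
  #3 SA[3]=4  'ebfef'
  #4 SA[4]=7  'ef'
  #5 SA[5]=8  'f'
  #6 SA[6]=6  'fef'
  #7 SA[7]=0  'gbdgebfef'
  #8 SA[8]=3  'gebfef'

[1, 5, 2, 4, 7, 8, 6, 0, 3]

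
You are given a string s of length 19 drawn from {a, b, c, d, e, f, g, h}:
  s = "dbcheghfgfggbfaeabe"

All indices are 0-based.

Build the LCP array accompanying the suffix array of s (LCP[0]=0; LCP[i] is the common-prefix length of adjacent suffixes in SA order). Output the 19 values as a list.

[0, 1, 0, 1, 1, 0, 0, 0, 1, 1, 0, 1, 2, 0, 1, 1, 1, 0, 1]

rank→(start, suffix):
  0 → (16, 'abe')
  1 → (14, 'aeabe')
  2 → (1, 'bcheghfgfggbfaeabe')
  3 → (17, 'be')
  4 → (12, 'bfaeabe')
  5 → (2, 'cheghfgfggbfaeabe')
  6 → (0, 'dbcheghfgfggbfaeabe')
  7 → (18, 'e')
  8 → (15, 'eabe')
  9 → (4, 'eghfgfggbfaeabe')
  10 → (13, 'faeabe')
  11 → (7, 'fgfggbfaeabe')
  12 → (9, 'fggbfaeabe')
  13 → (11, 'gbfaeabe')
  14 → (8, 'gfggbfaeabe')
  15 → (10, 'ggbfaeabe')
  16 → (5, 'ghfgfggbfaeabe')
  17 → (3, 'heghfgfggbfaeabe')
  18 → (6, 'hfgfggbfaeabe')

SA = [16, 14, 1, 17, 12, 2, 0, 18, 15, 4, 13, 7, 9, 11, 8, 10, 5, 3, 6]
[i] adj suffixes → lcp
  [1] 16/14 → 1 ('a')
  [2] 14/1 → 0 ('')
  [3] 1/17 → 1 ('b')
  [4] 17/12 → 1 ('b')
  [5] 12/2 → 0 ('')
  [6] 2/0 → 0 ('')
  [7] 0/18 → 0 ('')
  [8] 18/15 → 1 ('e')
  [9] 15/4 → 1 ('e')
  [10] 4/13 → 0 ('')
  [11] 13/7 → 1 ('f')
  [12] 7/9 → 2 ('fg')
  [13] 9/11 → 0 ('')
  [14] 11/8 → 1 ('g')
  [15] 8/10 → 1 ('g')
  [16] 10/5 → 1 ('g')
  [17] 5/3 → 0 ('')
  [18] 3/6 → 1 ('h')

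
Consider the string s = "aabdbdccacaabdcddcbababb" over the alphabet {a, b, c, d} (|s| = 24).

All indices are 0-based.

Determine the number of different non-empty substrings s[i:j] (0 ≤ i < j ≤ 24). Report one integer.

265

sorted suffixes:
  #0 SA[0]=0  'aabdbdccacaabdcddcbababb'
  #1 SA[1]=10  'aabdcddcbababb'
  #2 SA[2]=19  'ababb'
  #3 SA[3]=21  'abb'
  #4 SA[4]=1  'abdbdccacaabdcddcbababb'
  #5 SA[5]=11  'abdcddcbababb'
  #6 SA[6]=8  'acaabdcddcbababb'
  #7 SA[7]=23  'b'
  #8 SA[8]=18  'bababb'
  #9 SA[9]=20  'babb'
  #10 SA[10]=22  'bb'
  #11 SA[11]=2  'bdbdccacaabdcddcbababb'
  #12 SA[12]=4  'bdccacaabdcddcbababb'
  #13 SA[13]=12  'bdcddcbababb'
  #14 SA[14]=9  'caabdcddcbababb'
  #15 SA[15]=7  'cacaabdcddcbababb'
  #16 SA[16]=17  'cbababb'
  #17 SA[17]=6  'ccacaabdcddcbababb'
  #18 SA[18]=14  'cddcbababb'
  #19 SA[19]=3  'dbdccacaabdcddcbababb'
  #20 SA[20]=16  'dcbababb'
  #21 SA[21]=5  'dccacaabdcddcbababb'
  #22 SA[22]=13  'dcddcbababb'
  #23 SA[23]=15  'ddcbababb'

SA = [0, 10, 19, 21, 1, 11, 8, 23, 18, 20, 22, 2, 4, 12, 9, 7, 17, 6, 14, 3, 16, 5, 13, 15]
rank  pair      lcp
   1  s[0:],s[10:]  4  'aabd'
   2  s[10:],s[19:]  1  'a'
   3  s[19:],s[21:]  2  'ab'
   4  s[21:],s[1:]  2  'ab'
   5  s[1:],s[11:]  3  'abd'
   6  s[11:],s[8:]  1  'a'
   7  s[8:],s[23:]  0  ''
   8  s[23:],s[18:]  1  'b'
   9  s[18:],s[20:]  3  'bab'
  10  s[20:],s[22:]  1  'b'
  11  s[22:],s[2:]  1  'b'
  12  s[2:],s[4:]  2  'bd'
  13  s[4:],s[12:]  3  'bdc'
  14  s[12:],s[9:]  0  ''
  15  s[9:],s[7:]  2  'ca'
  16  s[7:],s[17:]  1  'c'
  17  s[17:],s[6:]  1  'c'
  18  s[6:],s[14:]  1  'c'
  19  s[14:],s[3:]  0  ''
  20  s[3:],s[16:]  1  'd'
  21  s[16:],s[5:]  2  'dc'
  22  s[5:],s[13:]  2  'dc'
  23  s[13:],s[15:]  1  'd'

n(n+1)/2 = 24·25/2 = 300
Σ LCP = 0 + 4 + 1 + 2 + 2 + 3 + 1 + 0 + 1 + 3 + 1 + 1 + 2 + 3 + 0 + 2 + 1 + 1 + 1 + 0 + 1 + 2 + 2 + 1 = 35
distinct = 300 − 35 = 265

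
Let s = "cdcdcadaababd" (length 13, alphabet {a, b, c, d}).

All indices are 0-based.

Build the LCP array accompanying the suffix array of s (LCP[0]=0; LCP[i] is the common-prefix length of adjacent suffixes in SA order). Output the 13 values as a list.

rank | idx | suffix
   0 |   7 | aababd
   1 |   8 | ababd
   2 |  10 | abd
   3 |   5 | adaababd
   4 |   9 | babd
   5 |  11 | bd
   6 |   4 | cadaababd
   7 |   2 | cdcadaababd
   8 |   0 | cdcdcadaababd
   9 |  12 | d
  10 |   6 | daababd
  11 |   3 | dcadaababd
  12 |   1 | dcdcadaababd

SA = [7, 8, 10, 5, 9, 11, 4, 2, 0, 12, 6, 3, 1]
[i] adj suffixes → lcp
  [1] 7/8 → 1 ('a')
  [2] 8/10 → 2 ('ab')
  [3] 10/5 → 1 ('a')
  [4] 5/9 → 0 ('')
  [5] 9/11 → 1 ('b')
  [6] 11/4 → 0 ('')
  [7] 4/2 → 1 ('c')
  [8] 2/0 → 3 ('cdc')
  [9] 0/12 → 0 ('')
  [10] 12/6 → 1 ('d')
  [11] 6/3 → 1 ('d')
  [12] 3/1 → 2 ('dc')

[0, 1, 2, 1, 0, 1, 0, 1, 3, 0, 1, 1, 2]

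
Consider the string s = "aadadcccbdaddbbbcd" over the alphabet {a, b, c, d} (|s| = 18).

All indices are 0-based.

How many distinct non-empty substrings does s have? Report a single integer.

151

sorted suffixes:
  #0 SA[0]=0  'aadadcccbdaddbbbcd'
  #1 SA[1]=1  'adadcccbdaddbbbcd'
  #2 SA[2]=3  'adcccbdaddbbbcd'
  #3 SA[3]=10  'addbbbcd'
  #4 SA[4]=13  'bbbcd'
  #5 SA[5]=14  'bbcd'
  #6 SA[6]=15  'bcd'
  #7 SA[7]=8  'bdaddbbbcd'
  #8 SA[8]=7  'cbdaddbbbcd'
  #9 SA[9]=6  'ccbdaddbbbcd'
  #10 SA[10]=5  'cccbdaddbbbcd'
  #11 SA[11]=16  'cd'
  #12 SA[12]=17  'd'
  #13 SA[13]=2  'dadcccbdaddbbbcd'
  #14 SA[14]=9  'daddbbbcd'
  #15 SA[15]=12  'dbbbcd'
  #16 SA[16]=4  'dcccbdaddbbbcd'
  #17 SA[17]=11  'ddbbbcd'

SA = [0, 1, 3, 10, 13, 14, 15, 8, 7, 6, 5, 16, 17, 2, 9, 12, 4, 11]
rank  pair      lcp
   1  s[0:],s[1:]  1  'a'
   2  s[1:],s[3:]  2  'ad'
   3  s[3:],s[10:]  2  'ad'
   4  s[10:],s[13:]  0  ''
   5  s[13:],s[14:]  2  'bb'
   6  s[14:],s[15:]  1  'b'
   7  s[15:],s[8:]  1  'b'
   8  s[8:],s[7:]  0  ''
   9  s[7:],s[6:]  1  'c'
  10  s[6:],s[5:]  2  'cc'
  11  s[5:],s[16:]  1  'c'
  12  s[16:],s[17:]  0  ''
  13  s[17:],s[2:]  1  'd'
  14  s[2:],s[9:]  3  'dad'
  15  s[9:],s[12:]  1  'd'
  16  s[12:],s[4:]  1  'd'
  17  s[4:],s[11:]  1  'd'

n(n+1)/2 = 18·19/2 = 171
Σ LCP = 0 + 1 + 2 + 2 + 0 + 2 + 1 + 1 + 0 + 1 + 2 + 1 + 0 + 1 + 3 + 1 + 1 + 1 = 20
distinct = 171 − 20 = 151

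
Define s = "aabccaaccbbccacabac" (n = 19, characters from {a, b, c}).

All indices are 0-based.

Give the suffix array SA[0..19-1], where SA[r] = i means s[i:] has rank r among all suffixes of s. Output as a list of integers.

[0, 5, 15, 1, 17, 13, 6, 16, 9, 2, 10, 18, 4, 14, 12, 8, 3, 11, 7]

sorted suffixes:
  #0 SA[0]=0  'aabccaaccbbccacabac'
  #1 SA[1]=5  'aaccbbccacabac'
  #2 SA[2]=15  'abac'
  #3 SA[3]=1  'abccaaccbbccacabac'
  #4 SA[4]=17  'ac'
  #5 SA[5]=13  'acabac'
  #6 SA[6]=6  'accbbccacabac'
  #7 SA[7]=16  'bac'
  #8 SA[8]=9  'bbccacabac'
  #9 SA[9]=2  'bccaaccbbccacabac'
  #10 SA[10]=10  'bccacabac'
  #11 SA[11]=18  'c'
  #12 SA[12]=4  'caaccbbccacabac'
  #13 SA[13]=14  'cabac'
  #14 SA[14]=12  'cacabac'
  #15 SA[15]=8  'cbbccacabac'
  #16 SA[16]=3  'ccaaccbbccacabac'
  #17 SA[17]=11  'ccacabac'
  #18 SA[18]=7  'ccbbccacabac'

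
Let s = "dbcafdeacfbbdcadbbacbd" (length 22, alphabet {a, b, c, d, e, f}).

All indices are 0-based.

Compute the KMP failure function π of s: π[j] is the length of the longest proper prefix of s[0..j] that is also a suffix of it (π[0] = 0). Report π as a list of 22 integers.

[0, 0, 0, 0, 0, 1, 0, 0, 0, 0, 0, 0, 1, 0, 0, 1, 2, 0, 0, 0, 0, 1]

π[0] = 0
j=1 s[j]='b': π[1]=0 (border '')
j=2 s[j]='c': π[2]=0 (border '')
j=3 s[j]='a': π[3]=0 (border '')
j=4 s[j]='f': π[4]=0 (border '')
j=5 s[j]='d': π[5]=1 (border 'd')
j=6 s[j]='e': k: 1→0; π[6]=0 (border '')
j=7 s[j]='a': π[7]=0 (border '')
j=8 s[j]='c': π[8]=0 (border '')
j=9 s[j]='f': π[9]=0 (border '')
j=10 s[j]='b': π[10]=0 (border '')
j=11 s[j]='b': π[11]=0 (border '')
j=12 s[j]='d': π[12]=1 (border 'd')
j=13 s[j]='c': k: 1→0; π[13]=0 (border '')
j=14 s[j]='a': π[14]=0 (border '')
j=15 s[j]='d': π[15]=1 (border 'd')
j=16 s[j]='b': π[16]=2 (border 'db')
j=17 s[j]='b': k: 2→0; π[17]=0 (border '')
j=18 s[j]='a': π[18]=0 (border '')
j=19 s[j]='c': π[19]=0 (border '')
j=20 s[j]='b': π[20]=0 (border '')
j=21 s[j]='d': π[21]=1 (border 'd')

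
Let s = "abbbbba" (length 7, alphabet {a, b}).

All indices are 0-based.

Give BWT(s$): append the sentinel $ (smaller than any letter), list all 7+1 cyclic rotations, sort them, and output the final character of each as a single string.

rank  rotation  last
    0  $abbbbba  a
    1  a$abbbbb  b
    2  abbbbba$  $
    3  ba$abbbb  b
    4  bba$abbb  b
    5  bbba$abb  b
    6  bbbba$ab  b
    7  bbbbba$a  a

ab$bbbba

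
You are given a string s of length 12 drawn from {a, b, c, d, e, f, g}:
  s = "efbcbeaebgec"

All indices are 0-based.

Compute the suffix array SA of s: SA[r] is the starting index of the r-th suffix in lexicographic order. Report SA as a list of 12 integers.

sorted suffixes:
  #0 SA[0]=6  'aebgec'
  #1 SA[1]=2  'bcbeaebgec'
  #2 SA[2]=4  'beaebgec'
  #3 SA[3]=8  'bgec'
  #4 SA[4]=11  'c'
  #5 SA[5]=3  'cbeaebgec'
  #6 SA[6]=5  'eaebgec'
  #7 SA[7]=7  'ebgec'
  #8 SA[8]=10  'ec'
  #9 SA[9]=0  'efbcbeaebgec'
  #10 SA[10]=1  'fbcbeaebgec'
  #11 SA[11]=9  'gec'

[6, 2, 4, 8, 11, 3, 5, 7, 10, 0, 1, 9]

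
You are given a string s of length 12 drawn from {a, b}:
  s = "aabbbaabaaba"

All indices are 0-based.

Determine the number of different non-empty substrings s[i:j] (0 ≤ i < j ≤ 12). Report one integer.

54

rank→(start, suffix):
  0 → (11, 'a')
  1 → (8, 'aaba')
  2 → (5, 'aabaaba')
  3 → (0, 'aabbbaabaaba')
  4 → (9, 'aba')
  5 → (6, 'abaaba')
  6 → (1, 'abbbaabaaba')
  7 → (10, 'ba')
  8 → (7, 'baaba')
  9 → (4, 'baabaaba')
  10 → (3, 'bbaabaaba')
  11 → (2, 'bbbaabaaba')

SA = [11, 8, 5, 0, 9, 6, 1, 10, 7, 4, 3, 2]
[i] adj suffixes → lcp
  [1] 11/8 → 1 ('a')
  [2] 8/5 → 4 ('aaba')
  [3] 5/0 → 3 ('aab')
  [4] 0/9 → 1 ('a')
  [5] 9/6 → 3 ('aba')
  [6] 6/1 → 2 ('ab')
  [7] 1/10 → 0 ('')
  [8] 10/7 → 2 ('ba')
  [9] 7/4 → 5 ('baaba')
  [10] 4/3 → 1 ('b')
  [11] 3/2 → 2 ('bb')

n(n+1)/2 = 12·13/2 = 78
Σ LCP = 0 + 1 + 4 + 3 + 1 + 3 + 2 + 0 + 2 + 5 + 1 + 2 = 24
distinct = 78 − 24 = 54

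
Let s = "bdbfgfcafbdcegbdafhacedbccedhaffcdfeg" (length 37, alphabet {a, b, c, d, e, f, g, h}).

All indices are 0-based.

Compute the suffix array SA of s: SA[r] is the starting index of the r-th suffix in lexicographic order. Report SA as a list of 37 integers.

rank→(start, suffix):
  0 → (19, 'acedbccedhaffcdfeg')
  1 → (7, 'afbdcegbdafhacedbccedhaffcdfeg')
  2 → (29, 'affcdfeg')
  3 → (16, 'afhacedbccedhaffcdfeg')
  4 → (23, 'bccedhaffcdfeg')
  5 → (14, 'bdafhacedbccedhaffcdfeg')
  6 → (0, 'bdbfgfcafbdcegbdafhacedbccedhaffcdfeg')
  7 → (9, 'bdcegbdafhacedbccedhaffcdfeg')
  8 → (2, 'bfgfcafbdcegbdafhacedbccedhaffcdfeg')
  9 → (6, 'cafbdcegbdafhacedbccedhaffcdfeg')
  10 → (24, 'ccedhaffcdfeg')
  11 → (32, 'cdfeg')
  12 → (20, 'cedbccedhaffcdfeg')
  13 → (25, 'cedhaffcdfeg')
  14 → (11, 'cegbdafhacedbccedhaffcdfeg')
  15 → (15, 'dafhacedbccedhaffcdfeg')
  16 → (22, 'dbccedhaffcdfeg')
  17 → (1, 'dbfgfcafbdcegbdafhacedbccedhaffcdfeg')
  18 → (10, 'dcegbdafhacedbccedhaffcdfeg')
  19 → (33, 'dfeg')
  20 → (27, 'dhaffcdfeg')
  21 → (21, 'edbccedhaffcdfeg')
  22 → (26, 'edhaffcdfeg')
  23 → (35, 'eg')
  24 → (12, 'egbdafhacedbccedhaffcdfeg')
  25 → (8, 'fbdcegbdafhacedbccedhaffcdfeg')
  26 → (5, 'fcafbdcegbdafhacedbccedhaffcdfeg')
  27 → (31, 'fcdfeg')
  28 → (34, 'feg')
  29 → (30, 'ffcdfeg')
  30 → (3, 'fgfcafbdcegbdafhacedbccedhaffcdfeg')
  31 → (17, 'fhacedbccedhaffcdfeg')
  32 → (36, 'g')
  33 → (13, 'gbdafhacedbccedhaffcdfeg')
  34 → (4, 'gfcafbdcegbdafhacedbccedhaffcdfeg')
  35 → (18, 'hacedbccedhaffcdfeg')
  36 → (28, 'haffcdfeg')

[19, 7, 29, 16, 23, 14, 0, 9, 2, 6, 24, 32, 20, 25, 11, 15, 22, 1, 10, 33, 27, 21, 26, 35, 12, 8, 5, 31, 34, 30, 3, 17, 36, 13, 4, 18, 28]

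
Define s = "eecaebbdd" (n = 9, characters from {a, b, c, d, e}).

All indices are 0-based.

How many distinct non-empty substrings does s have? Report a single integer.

41

sorted suffixes:
  #0 SA[0]=3  'aebbdd'
  #1 SA[1]=5  'bbdd'
  #2 SA[2]=6  'bdd'
  #3 SA[3]=2  'caebbdd'
  #4 SA[4]=8  'd'
  #5 SA[5]=7  'dd'
  #6 SA[6]=4  'ebbdd'
  #7 SA[7]=1  'ecaebbdd'
  #8 SA[8]=0  'eecaebbdd'

SA = [3, 5, 6, 2, 8, 7, 4, 1, 0]
rank  pair      lcp
   1  s[3:],s[5:]  0  ''
   2  s[5:],s[6:]  1  'b'
   3  s[6:],s[2:]  0  ''
   4  s[2:],s[8:]  0  ''
   5  s[8:],s[7:]  1  'd'
   6  s[7:],s[4:]  0  ''
   7  s[4:],s[1:]  1  'e'
   8  s[1:],s[0:]  1  'e'

n(n+1)/2 = 9·10/2 = 45
Σ LCP = 0 + 0 + 1 + 0 + 0 + 1 + 0 + 1 + 1 = 4
distinct = 45 − 4 = 41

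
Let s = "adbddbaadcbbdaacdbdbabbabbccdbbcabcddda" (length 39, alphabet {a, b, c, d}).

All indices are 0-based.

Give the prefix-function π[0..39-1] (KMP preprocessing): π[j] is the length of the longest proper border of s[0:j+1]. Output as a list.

[0, 0, 0, 0, 0, 0, 1, 1, 2, 0, 0, 0, 0, 1, 1, 0, 0, 0, 0, 0, 1, 0, 0, 1, 0, 0, 0, 0, 0, 0, 0, 0, 1, 0, 0, 0, 0, 0, 1]

π[0] = 0
j=1 s[j]='d': π[1]=0 (border '')
j=2 s[j]='b': π[2]=0 (border '')
j=3 s[j]='d': π[3]=0 (border '')
j=4 s[j]='d': π[4]=0 (border '')
j=5 s[j]='b': π[5]=0 (border '')
j=6 s[j]='a': π[6]=1 (border 'a')
j=7 s[j]='a': k: 1→0; π[7]=1 (border 'a')
j=8 s[j]='d': π[8]=2 (border 'ad')
j=9 s[j]='c': k: 2→0; π[9]=0 (border '')
j=10 s[j]='b': π[10]=0 (border '')
j=11 s[j]='b': π[11]=0 (border '')
j=12 s[j]='d': π[12]=0 (border '')
j=13 s[j]='a': π[13]=1 (border 'a')
j=14 s[j]='a': k: 1→0; π[14]=1 (border 'a')
j=15 s[j]='c': k: 1→0; π[15]=0 (border '')
j=16 s[j]='d': π[16]=0 (border '')
j=17 s[j]='b': π[17]=0 (border '')
j=18 s[j]='d': π[18]=0 (border '')
j=19 s[j]='b': π[19]=0 (border '')
j=20 s[j]='a': π[20]=1 (border 'a')
j=21 s[j]='b': k: 1→0; π[21]=0 (border '')
j=22 s[j]='b': π[22]=0 (border '')
j=23 s[j]='a': π[23]=1 (border 'a')
j=24 s[j]='b': k: 1→0; π[24]=0 (border '')
j=25 s[j]='b': π[25]=0 (border '')
j=26 s[j]='c': π[26]=0 (border '')
j=27 s[j]='c': π[27]=0 (border '')
j=28 s[j]='d': π[28]=0 (border '')
j=29 s[j]='b': π[29]=0 (border '')
j=30 s[j]='b': π[30]=0 (border '')
j=31 s[j]='c': π[31]=0 (border '')
j=32 s[j]='a': π[32]=1 (border 'a')
j=33 s[j]='b': k: 1→0; π[33]=0 (border '')
j=34 s[j]='c': π[34]=0 (border '')
j=35 s[j]='d': π[35]=0 (border '')
j=36 s[j]='d': π[36]=0 (border '')
j=37 s[j]='d': π[37]=0 (border '')
j=38 s[j]='a': π[38]=1 (border 'a')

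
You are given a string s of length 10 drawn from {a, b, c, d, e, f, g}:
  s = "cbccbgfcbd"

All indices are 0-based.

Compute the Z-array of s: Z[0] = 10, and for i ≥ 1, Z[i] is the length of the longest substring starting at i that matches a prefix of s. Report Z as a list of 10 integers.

[10, 0, 1, 2, 0, 0, 0, 2, 0, 0]

Z[0]=10
i=1: fresh scan; Z[1]=0
i=2: fresh scan; Z[2]=1 extend→box=[2,3)
i=3: fresh scan; Z[3]=2 extend→box=[3,5)
i=4: min(r-i=1, Z[1]=0)=0; Z[4]=0
i=5: fresh scan; Z[5]=0
i=6: fresh scan; Z[6]=0
i=7: fresh scan; Z[7]=2 extend→box=[7,9)
i=8: min(r-i=1, Z[1]=0)=0; Z[8]=0
i=9: fresh scan; Z[9]=0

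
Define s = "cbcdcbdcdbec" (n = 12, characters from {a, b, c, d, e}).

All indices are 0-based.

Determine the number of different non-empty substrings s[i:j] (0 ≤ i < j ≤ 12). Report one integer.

sorted suffixes:
  #0 SA[0]=1  'bcdcbdcdbec'
  #1 SA[1]=5  'bdcdbec'
  #2 SA[2]=9  'bec'
  #3 SA[3]=11  'c'
  #4 SA[4]=0  'cbcdcbdcdbec'
  #5 SA[5]=4  'cbdcdbec'
  #6 SA[6]=7  'cdbec'
  #7 SA[7]=2  'cdcbdcdbec'
  #8 SA[8]=8  'dbec'
  #9 SA[9]=3  'dcbdcdbec'
  #10 SA[10]=6  'dcdbec'
  #11 SA[11]=10  'ec'

SA = [1, 5, 9, 11, 0, 4, 7, 2, 8, 3, 6, 10]
[i] adj suffixes → lcp
  [1] 1/5 → 1 ('b')
  [2] 5/9 → 1 ('b')
  [3] 9/11 → 0 ('')
  [4] 11/0 → 1 ('c')
  [5] 0/4 → 2 ('cb')
  [6] 4/7 → 1 ('c')
  [7] 7/2 → 2 ('cd')
  [8] 2/8 → 0 ('')
  [9] 8/3 → 1 ('d')
  [10] 3/6 → 2 ('dc')
  [11] 6/10 → 0 ('')

n(n+1)/2 = 12·13/2 = 78
Σ LCP = 0 + 1 + 1 + 0 + 1 + 2 + 1 + 2 + 0 + 1 + 2 + 0 = 11
distinct = 78 − 11 = 67

67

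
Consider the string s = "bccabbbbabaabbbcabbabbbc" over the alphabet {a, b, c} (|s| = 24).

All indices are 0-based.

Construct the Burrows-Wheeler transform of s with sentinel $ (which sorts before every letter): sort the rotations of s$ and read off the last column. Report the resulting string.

cbbccbaabbbabaaabbbb$bbcb

rank  rotation                   last
    0  $bccabbbbabaabbbcabbabbbc  c
    1  aabbbcabbabbbc$bccabbbbab  b
    2  abaabbbcabbabbbc$bccabbbb  b
    3  abbabbbc$bccabbbbabaabbbc  c
    4  abbbbabaabbbcabbabbbc$bcc  c
    5  abbbc$bccabbbbabaabbbcabb  b
    6  abbbcabbabbbc$bccabbbbaba  a
    7  baabbbcabbabbbc$bccabbbba  a
    8  babaabbbcabbabbbc$bccabbb  b
    9  babbbc$bccabbbbabaabbbcab  b
   10  bbabaabbbcabbabbbc$bccabb  b
   11  bbabbbc$bccabbbbabaabbbca  a
   12  bbbabaabbbcabbabbbc$bccab  b
   13  bbbbabaabbbcabbabbbc$bcca  a
   14  bbbc$bccabbbbabaabbbcabba  a
   15  bbbcabbabbbc$bccabbbbabaa  a
   16  bbc$bccabbbbabaabbbcabbab  b
   17  bbcabbabbbc$bccabbbbabaab  b
   18  bc$bccabbbbabaabbbcabbabb  b
   19  bcabbabbbc$bccabbbbabaabb  b
   20  bccabbbbabaabbbcabbabbbc$  $
   21  c$bccabbbbabaabbbcabbabbb  b
   22  cabbabbbc$bccabbbbabaabbb  b
   23  cabbbbabaabbbcabbabbbc$bc  c
   24  ccabbbbabaabbbcabbabbbc$b  b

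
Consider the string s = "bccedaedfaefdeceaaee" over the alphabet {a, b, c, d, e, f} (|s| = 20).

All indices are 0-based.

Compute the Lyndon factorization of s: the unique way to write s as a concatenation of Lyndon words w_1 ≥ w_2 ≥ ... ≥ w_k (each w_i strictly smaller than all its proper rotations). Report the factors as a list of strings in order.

emit factor 1: 'bcced' (i=0, period=5)
emit factor 2: 'aedfaefdece' (i=5, period=11)
emit factor 3: 'aaee' (i=16, period=4)

["bcced", "aedfaefdece", "aaee"]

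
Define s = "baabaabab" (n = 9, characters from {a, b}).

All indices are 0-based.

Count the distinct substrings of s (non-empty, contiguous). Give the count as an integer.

27

rank | idx | suffix
   0 |   1 | aabaabab
   1 |   4 | aabab
   2 |   7 | ab
   3 |   2 | abaabab
   4 |   5 | abab
   5 |   8 | b
   6 |   0 | baabaabab
   7 |   3 | baabab
   8 |   6 | bab

SA = [1, 4, 7, 2, 5, 8, 0, 3, 6]
rank  pair      lcp
   1  s[1:],s[4:]  4  'aaba'
   2  s[4:],s[7:]  1  'a'
   3  s[7:],s[2:]  2  'ab'
   4  s[2:],s[5:]  3  'aba'
   5  s[5:],s[8:]  0  ''
   6  s[8:],s[0:]  1  'b'
   7  s[0:],s[3:]  5  'baaba'
   8  s[3:],s[6:]  2  'ba'

n(n+1)/2 = 9·10/2 = 45
Σ LCP = 0 + 4 + 1 + 2 + 3 + 0 + 1 + 5 + 2 = 18
distinct = 45 − 18 = 27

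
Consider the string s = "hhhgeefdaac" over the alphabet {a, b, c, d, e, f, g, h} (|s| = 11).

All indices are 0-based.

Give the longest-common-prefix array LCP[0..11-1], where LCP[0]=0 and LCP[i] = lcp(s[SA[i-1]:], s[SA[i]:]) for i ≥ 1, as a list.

sorted suffixes:
  #0 SA[0]=8  'aac'
  #1 SA[1]=9  'ac'
  #2 SA[2]=10  'c'
  #3 SA[3]=7  'daac'
  #4 SA[4]=4  'eefdaac'
  #5 SA[5]=5  'efdaac'
  #6 SA[6]=6  'fdaac'
  #7 SA[7]=3  'geefdaac'
  #8 SA[8]=2  'hgeefdaac'
  #9 SA[9]=1  'hhgeefdaac'
  #10 SA[10]=0  'hhhgeefdaac'

SA = [8, 9, 10, 7, 4, 5, 6, 3, 2, 1, 0]
[i] adj suffixes → lcp
  [1] 8/9 → 1 ('a')
  [2] 9/10 → 0 ('')
  [3] 10/7 → 0 ('')
  [4] 7/4 → 0 ('')
  [5] 4/5 → 1 ('e')
  [6] 5/6 → 0 ('')
  [7] 6/3 → 0 ('')
  [8] 3/2 → 0 ('')
  [9] 2/1 → 1 ('h')
  [10] 1/0 → 2 ('hh')

[0, 1, 0, 0, 0, 1, 0, 0, 0, 1, 2]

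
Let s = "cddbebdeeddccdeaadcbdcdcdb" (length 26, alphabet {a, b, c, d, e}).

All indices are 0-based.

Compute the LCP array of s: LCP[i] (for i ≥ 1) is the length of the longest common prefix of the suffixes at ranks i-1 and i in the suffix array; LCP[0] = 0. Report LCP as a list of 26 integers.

[0, 1, 0, 1, 2, 1, 0, 1, 1, 2, 2, 2, 0, 2, 1, 2, 2, 3, 1, 2, 1, 2, 0, 1, 1, 1]

sorted suffixes:
  #0 SA[0]=15  'aadcbdcdcdb'
  #1 SA[1]=16  'adcbdcdcdb'
  #2 SA[2]=25  'b'
  #3 SA[3]=19  'bdcdcdb'
  #4 SA[4]=5  'bdeeddccdeaadcbdcdcdb'
  #5 SA[5]=3  'bebdeeddccdeaadcbdcdcdb'
  #6 SA[6]=18  'cbdcdcdb'
  #7 SA[7]=11  'ccdeaadcbdcdcdb'
  #8 SA[8]=23  'cdb'
  #9 SA[9]=21  'cdcdb'
  #10 SA[10]=0  'cddbebdeeddccdeaadcbdcdcdb'
  #11 SA[11]=12  'cdeaadcbdcdcdb'
  #12 SA[12]=24  'db'
  #13 SA[13]=2  'dbebdeeddccdeaadcbdcdcdb'
  #14 SA[14]=17  'dcbdcdcdb'
  #15 SA[15]=10  'dccdeaadcbdcdcdb'
  #16 SA[16]=22  'dcdb'
  #17 SA[17]=20  'dcdcdb'
  #18 SA[18]=1  'ddbebdeeddccdeaadcbdcdcdb'
  #19 SA[19]=9  'ddccdeaadcbdcdcdb'
  #20 SA[20]=13  'deaadcbdcdcdb'
  #21 SA[21]=6  'deeddccdeaadcbdcdcdb'
  #22 SA[22]=14  'eaadcbdcdcdb'
  #23 SA[23]=4  'ebdeeddccdeaadcbdcdcdb'
  #24 SA[24]=8  'eddccdeaadcbdcdcdb'
  #25 SA[25]=7  'eeddccdeaadcbdcdcdb'

SA = [15, 16, 25, 19, 5, 3, 18, 11, 23, 21, 0, 12, 24, 2, 17, 10, 22, 20, 1, 9, 13, 6, 14, 4, 8, 7]
rank  pair      lcp
   1  s[15:],s[16:]  1  'a'
   2  s[16:],s[25:]  0  ''
   3  s[25:],s[19:]  1  'b'
   4  s[19:],s[5:]  2  'bd'
   5  s[5:],s[3:]  1  'b'
   6  s[3:],s[18:]  0  ''
   7  s[18:],s[11:]  1  'c'
   8  s[11:],s[23:]  1  'c'
   9  s[23:],s[21:]  2  'cd'
  10  s[21:],s[0:]  2  'cd'
  11  s[0:],s[12:]  2  'cd'
  12  s[12:],s[24:]  0  ''
  13  s[24:],s[2:]  2  'db'
  14  s[2:],s[17:]  1  'd'
  15  s[17:],s[10:]  2  'dc'
  16  s[10:],s[22:]  2  'dc'
  17  s[22:],s[20:]  3  'dcd'
  18  s[20:],s[1:]  1  'd'
  19  s[1:],s[9:]  2  'dd'
  20  s[9:],s[13:]  1  'd'
  21  s[13:],s[6:]  2  'de'
  22  s[6:],s[14:]  0  ''
  23  s[14:],s[4:]  1  'e'
  24  s[4:],s[8:]  1  'e'
  25  s[8:],s[7:]  1  'e'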